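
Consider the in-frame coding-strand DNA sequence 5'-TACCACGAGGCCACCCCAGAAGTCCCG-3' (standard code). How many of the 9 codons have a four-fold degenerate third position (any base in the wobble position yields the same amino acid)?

Codon 1 TAC (Tyr): third position 2-fold.
Codon 2 CAC (His): third position 2-fold.
Codon 3 GAG (Glu): third position 2-fold.
Codon 4 GCC (Ala): third position 4-fold.
Codon 5 ACC (Thr): third position 4-fold.
Codon 6 CCA (Pro): third position 4-fold.
Codon 7 GAA (Glu): third position 2-fold.
Codon 8 GTC (Val): third position 4-fold.
Codon 9 CCG (Pro): third position 4-fold.
Four-fold degenerate third positions: 5.

5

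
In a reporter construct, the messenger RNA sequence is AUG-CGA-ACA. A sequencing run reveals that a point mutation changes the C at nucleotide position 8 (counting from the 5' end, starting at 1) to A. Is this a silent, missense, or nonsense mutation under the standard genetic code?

missense

Position 8 falls in codon 3: ACA → Thr.
After the substitution the codon is AAA → Lys.
Thr ≠ Lys, so this is a missense mutation.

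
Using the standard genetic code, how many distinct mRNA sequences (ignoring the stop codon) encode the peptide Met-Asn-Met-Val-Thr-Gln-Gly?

Met: 1 codon.
Asn: 2 codons.
Met: 1 codon.
Val: 4 codons.
Thr: 4 codons.
Gln: 2 codons.
Gly: 4 codons.
1 × 2 × 1 × 4 × 4 × 2 × 4 = 256.

256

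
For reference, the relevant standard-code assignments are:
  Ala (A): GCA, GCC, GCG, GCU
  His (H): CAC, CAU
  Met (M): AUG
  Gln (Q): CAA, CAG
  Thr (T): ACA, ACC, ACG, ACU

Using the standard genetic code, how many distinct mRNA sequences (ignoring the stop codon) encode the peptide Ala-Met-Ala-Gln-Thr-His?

256

Ala: 4 codons.
Met: 1 codon.
Ala: 4 codons.
Gln: 2 codons.
Thr: 4 codons.
His: 2 codons.
4 × 1 × 4 × 2 × 4 × 2 = 256.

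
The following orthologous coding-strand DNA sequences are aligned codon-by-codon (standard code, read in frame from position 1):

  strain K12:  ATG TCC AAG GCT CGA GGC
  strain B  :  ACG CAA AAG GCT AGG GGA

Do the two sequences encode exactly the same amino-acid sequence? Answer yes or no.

Codon 1: ATG Met / ACG Thr — nonsynonymous.
Codon 2: TCC Ser / CAA Gln — nonsynonymous.
Codon 3: AAG Lys / AAG Lys — identical.
Codon 4: GCT Ala / GCT Ala — identical.
Codon 5: CGA Arg / AGG Arg — synonymous.
Codon 6: GGC Gly / GGA Gly — synonymous.
Nonsynonymous differences: 2 → different protein.

no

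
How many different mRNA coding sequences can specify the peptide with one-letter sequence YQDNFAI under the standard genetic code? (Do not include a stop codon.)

Tyr: 2 codons.
Gln: 2 codons.
Asp: 2 codons.
Asn: 2 codons.
Phe: 2 codons.
Ala: 4 codons.
Ile: 3 codons.
2 × 2 × 2 × 2 × 2 × 4 × 3 = 384.

384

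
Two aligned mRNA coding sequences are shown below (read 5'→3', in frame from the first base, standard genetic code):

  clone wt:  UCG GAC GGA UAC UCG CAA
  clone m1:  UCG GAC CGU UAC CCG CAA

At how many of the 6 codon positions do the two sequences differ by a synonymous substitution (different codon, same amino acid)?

0

Codon 1: UCG Ser / UCG Ser — identical.
Codon 2: GAC Asp / GAC Asp — identical.
Codon 3: GGA Gly / CGU Arg — nonsynonymous.
Codon 4: UAC Tyr / UAC Tyr — identical.
Codon 5: UCG Ser / CCG Pro — nonsynonymous.
Codon 6: CAA Gln / CAA Gln — identical.
Synonymous differences: 0.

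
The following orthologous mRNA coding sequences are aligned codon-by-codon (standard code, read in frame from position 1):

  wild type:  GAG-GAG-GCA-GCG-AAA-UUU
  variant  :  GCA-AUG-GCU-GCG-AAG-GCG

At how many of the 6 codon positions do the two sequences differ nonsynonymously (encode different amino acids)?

Codon 1: GAG Glu / GCA Ala — nonsynonymous.
Codon 2: GAG Glu / AUG Met — nonsynonymous.
Codon 3: GCA Ala / GCU Ala — synonymous.
Codon 4: GCG Ala / GCG Ala — identical.
Codon 5: AAA Lys / AAG Lys — synonymous.
Codon 6: UUU Phe / GCG Ala — nonsynonymous.
Nonsynonymous differences: 3.

3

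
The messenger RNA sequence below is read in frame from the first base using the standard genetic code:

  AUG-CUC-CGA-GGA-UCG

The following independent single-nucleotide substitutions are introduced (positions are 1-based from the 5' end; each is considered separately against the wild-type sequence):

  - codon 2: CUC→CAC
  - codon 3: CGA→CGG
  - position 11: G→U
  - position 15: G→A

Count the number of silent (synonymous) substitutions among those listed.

2

Codon 2: CUC (Leu) → CAC (His) — missense.
Codon 3: CGA (Arg) → CGG (Arg) — synonymous.
Codon 4: GGA (Gly) → GUA (Val) — missense.
Codon 5: UCG (Ser) → UCA (Ser) — synonymous.
Synonymous: 2 of 4.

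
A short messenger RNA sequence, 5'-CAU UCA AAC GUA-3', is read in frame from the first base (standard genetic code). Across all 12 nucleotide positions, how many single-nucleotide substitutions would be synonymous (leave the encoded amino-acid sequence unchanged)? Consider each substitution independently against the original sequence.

Codon 1 (CAU, His): 1 synonymous substitution.
Codon 2 (UCA, Ser): 3 synonymous substitutions.
Codon 3 (AAC, Asn): 1 synonymous substitution.
Codon 4 (GUA, Val): 3 synonymous substitutions.
Total: 1 + 3 + 1 + 3 = 8.

8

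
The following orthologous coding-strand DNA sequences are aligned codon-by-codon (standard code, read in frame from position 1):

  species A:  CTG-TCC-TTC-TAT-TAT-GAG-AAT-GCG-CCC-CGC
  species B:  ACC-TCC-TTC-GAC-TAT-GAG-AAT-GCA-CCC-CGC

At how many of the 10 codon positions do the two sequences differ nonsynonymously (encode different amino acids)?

2

Codon 1: CTG Leu / ACC Thr — nonsynonymous.
Codon 2: TCC Ser / TCC Ser — identical.
Codon 3: TTC Phe / TTC Phe — identical.
Codon 4: TAT Tyr / GAC Asp — nonsynonymous.
Codon 5: TAT Tyr / TAT Tyr — identical.
Codon 6: GAG Glu / GAG Glu — identical.
Codon 7: AAT Asn / AAT Asn — identical.
Codon 8: GCG Ala / GCA Ala — synonymous.
Codon 9: CCC Pro / CCC Pro — identical.
Codon 10: CGC Arg / CGC Arg — identical.
Nonsynonymous differences: 2.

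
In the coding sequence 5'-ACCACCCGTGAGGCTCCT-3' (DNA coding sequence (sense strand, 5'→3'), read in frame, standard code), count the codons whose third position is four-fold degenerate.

5

Codon 1 ACC (Thr): third position 4-fold.
Codon 2 ACC (Thr): third position 4-fold.
Codon 3 CGT (Arg): third position 4-fold.
Codon 4 GAG (Glu): third position 2-fold.
Codon 5 GCT (Ala): third position 4-fold.
Codon 6 CCT (Pro): third position 4-fold.
Four-fold degenerate third positions: 5.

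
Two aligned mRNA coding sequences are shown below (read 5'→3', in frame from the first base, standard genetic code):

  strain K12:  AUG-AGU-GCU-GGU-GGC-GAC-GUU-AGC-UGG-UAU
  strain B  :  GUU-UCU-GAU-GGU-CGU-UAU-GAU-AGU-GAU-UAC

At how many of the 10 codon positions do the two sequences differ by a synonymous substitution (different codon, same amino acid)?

3

Codon 1: AUG Met / GUU Val — nonsynonymous.
Codon 2: AGU Ser / UCU Ser — synonymous.
Codon 3: GCU Ala / GAU Asp — nonsynonymous.
Codon 4: GGU Gly / GGU Gly — identical.
Codon 5: GGC Gly / CGU Arg — nonsynonymous.
Codon 6: GAC Asp / UAU Tyr — nonsynonymous.
Codon 7: GUU Val / GAU Asp — nonsynonymous.
Codon 8: AGC Ser / AGU Ser — synonymous.
Codon 9: UGG Trp / GAU Asp — nonsynonymous.
Codon 10: UAU Tyr / UAC Tyr — synonymous.
Synonymous differences: 3.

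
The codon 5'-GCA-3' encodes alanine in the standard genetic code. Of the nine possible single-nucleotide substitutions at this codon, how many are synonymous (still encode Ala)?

3

Position 1: none → 0 synonymous.
Position 2: none → 0 synonymous.
Position 3: GCU, GCC, GCG → 3 synonymous.
Total: 0 + 0 + 3 = 3.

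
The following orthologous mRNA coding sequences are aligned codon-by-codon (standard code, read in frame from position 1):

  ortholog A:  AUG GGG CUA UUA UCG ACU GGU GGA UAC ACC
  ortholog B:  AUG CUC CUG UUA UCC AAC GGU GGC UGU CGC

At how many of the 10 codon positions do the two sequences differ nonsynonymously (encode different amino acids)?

4

Codon 1: AUG Met / AUG Met — identical.
Codon 2: GGG Gly / CUC Leu — nonsynonymous.
Codon 3: CUA Leu / CUG Leu — synonymous.
Codon 4: UUA Leu / UUA Leu — identical.
Codon 5: UCG Ser / UCC Ser — synonymous.
Codon 6: ACU Thr / AAC Asn — nonsynonymous.
Codon 7: GGU Gly / GGU Gly — identical.
Codon 8: GGA Gly / GGC Gly — synonymous.
Codon 9: UAC Tyr / UGU Cys — nonsynonymous.
Codon 10: ACC Thr / CGC Arg — nonsynonymous.
Nonsynonymous differences: 4.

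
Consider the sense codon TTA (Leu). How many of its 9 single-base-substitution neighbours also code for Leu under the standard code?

Position 1: CTA → 1 synonymous.
Position 2: none → 0 synonymous.
Position 3: TTG → 1 synonymous.
Total: 1 + 0 + 1 = 2.

2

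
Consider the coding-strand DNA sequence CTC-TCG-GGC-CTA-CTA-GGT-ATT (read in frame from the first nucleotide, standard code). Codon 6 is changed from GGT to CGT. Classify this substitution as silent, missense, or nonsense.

Position 16 falls in codon 6: GGT → Gly.
After the substitution the codon is CGT → Arg.
Gly ≠ Arg, so this is a missense mutation.

missense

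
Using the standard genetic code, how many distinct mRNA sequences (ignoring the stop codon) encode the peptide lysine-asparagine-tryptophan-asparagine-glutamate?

Lys: 2 codons.
Asn: 2 codons.
Trp: 1 codon.
Asn: 2 codons.
Glu: 2 codons.
2 × 2 × 1 × 2 × 2 = 16.

16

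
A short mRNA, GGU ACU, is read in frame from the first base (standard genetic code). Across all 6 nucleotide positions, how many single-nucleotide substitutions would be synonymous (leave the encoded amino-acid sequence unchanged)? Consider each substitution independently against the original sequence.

Codon 1 (GGU, Gly): 3 synonymous substitutions.
Codon 2 (ACU, Thr): 3 synonymous substitutions.
Total: 3 + 3 = 6.

6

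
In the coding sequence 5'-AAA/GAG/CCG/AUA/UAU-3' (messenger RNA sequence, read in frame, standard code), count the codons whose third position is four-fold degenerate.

Codon 1 AAA (Lys): third position 2-fold.
Codon 2 GAG (Glu): third position 2-fold.
Codon 3 CCG (Pro): third position 4-fold.
Codon 4 AUA (Ile): third position 3-fold.
Codon 5 UAU (Tyr): third position 2-fold.
Four-fold degenerate third positions: 1.

1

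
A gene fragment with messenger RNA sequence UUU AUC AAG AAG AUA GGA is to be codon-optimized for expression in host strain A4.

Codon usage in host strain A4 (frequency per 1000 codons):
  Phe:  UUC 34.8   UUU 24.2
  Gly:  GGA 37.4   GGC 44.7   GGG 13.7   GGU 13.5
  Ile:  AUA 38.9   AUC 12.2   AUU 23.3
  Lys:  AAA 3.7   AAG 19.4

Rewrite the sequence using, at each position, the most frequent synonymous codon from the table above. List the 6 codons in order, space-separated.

Codon 1 (Phe): best is UUC at 34.8.
Codon 2 (Ile): best is AUA at 38.9.
Codon 3 (Lys): best is AAG at 19.4.
Codon 4 (Lys): best is AAG at 19.4.
Codon 5 (Ile): best is AUA at 38.9.
Codon 6 (Gly): best is GGC at 44.7.

UUC AUA AAG AAG AUA GGC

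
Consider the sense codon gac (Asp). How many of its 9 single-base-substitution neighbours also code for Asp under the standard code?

Position 1: none → 0 synonymous.
Position 2: none → 0 synonymous.
Position 3: GAU → 1 synonymous.
Total: 0 + 0 + 1 = 1.

1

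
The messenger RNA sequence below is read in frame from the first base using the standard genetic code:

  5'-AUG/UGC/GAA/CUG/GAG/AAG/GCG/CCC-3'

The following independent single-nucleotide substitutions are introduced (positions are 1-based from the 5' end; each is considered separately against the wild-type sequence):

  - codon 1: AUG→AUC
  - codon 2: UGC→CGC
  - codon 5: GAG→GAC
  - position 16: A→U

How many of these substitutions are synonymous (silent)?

0

Codon 1: AUG (Met) → AUC (Ile) — missense.
Codon 2: UGC (Cys) → CGC (Arg) — missense.
Codon 5: GAG (Glu) → GAC (Asp) — missense.
Codon 6: AAG (Lys) → UAG (Stop) — nonsense.
Synonymous: 0 of 4.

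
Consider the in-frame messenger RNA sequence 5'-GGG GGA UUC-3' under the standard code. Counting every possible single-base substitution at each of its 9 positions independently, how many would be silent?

7

Codon 1 (GGG, Gly): 3 synonymous substitutions.
Codon 2 (GGA, Gly): 3 synonymous substitutions.
Codon 3 (UUC, Phe): 1 synonymous substitution.
Total: 3 + 3 + 1 = 7.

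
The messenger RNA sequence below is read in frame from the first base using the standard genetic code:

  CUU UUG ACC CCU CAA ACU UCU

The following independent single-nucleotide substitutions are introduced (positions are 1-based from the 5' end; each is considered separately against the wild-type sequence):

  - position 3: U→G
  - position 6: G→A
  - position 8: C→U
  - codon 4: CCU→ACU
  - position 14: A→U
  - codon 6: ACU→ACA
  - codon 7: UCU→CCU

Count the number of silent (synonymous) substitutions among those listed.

Codon 1: CUU (Leu) → CUG (Leu) — synonymous.
Codon 2: UUG (Leu) → UUA (Leu) — synonymous.
Codon 3: ACC (Thr) → AUC (Ile) — missense.
Codon 4: CCU (Pro) → ACU (Thr) — missense.
Codon 5: CAA (Gln) → CUA (Leu) — missense.
Codon 6: ACU (Thr) → ACA (Thr) — synonymous.
Codon 7: UCU (Ser) → CCU (Pro) — missense.
Synonymous: 3 of 7.

3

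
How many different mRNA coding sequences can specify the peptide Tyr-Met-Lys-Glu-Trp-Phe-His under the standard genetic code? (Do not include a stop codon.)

32

Tyr: 2 codons.
Met: 1 codon.
Lys: 2 codons.
Glu: 2 codons.
Trp: 1 codon.
Phe: 2 codons.
His: 2 codons.
2 × 1 × 2 × 2 × 1 × 2 × 2 = 32.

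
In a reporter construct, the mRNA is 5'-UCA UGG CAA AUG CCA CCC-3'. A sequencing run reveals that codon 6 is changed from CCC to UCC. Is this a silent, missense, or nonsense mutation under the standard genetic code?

Position 16 falls in codon 6: CCC → Pro.
After the substitution the codon is UCC → Ser.
Pro ≠ Ser, so this is a missense mutation.

missense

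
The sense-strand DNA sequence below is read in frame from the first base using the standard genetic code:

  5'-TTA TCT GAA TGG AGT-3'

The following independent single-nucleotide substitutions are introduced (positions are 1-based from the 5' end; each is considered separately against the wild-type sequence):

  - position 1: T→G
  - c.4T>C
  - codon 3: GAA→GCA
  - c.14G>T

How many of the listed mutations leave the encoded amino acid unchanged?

Codon 1: TTA (Leu) → GTA (Val) — missense.
Codon 2: TCT (Ser) → CCT (Pro) — missense.
Codon 3: GAA (Glu) → GCA (Ala) — missense.
Codon 5: AGT (Ser) → ATT (Ile) — missense.
Synonymous: 0 of 4.

0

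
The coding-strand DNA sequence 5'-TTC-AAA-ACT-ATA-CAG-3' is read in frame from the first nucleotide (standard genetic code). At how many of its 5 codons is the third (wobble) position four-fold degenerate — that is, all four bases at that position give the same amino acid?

1

Codon 1 TTC (Phe): third position 2-fold.
Codon 2 AAA (Lys): third position 2-fold.
Codon 3 ACT (Thr): third position 4-fold.
Codon 4 ATA (Ile): third position 3-fold.
Codon 5 CAG (Gln): third position 2-fold.
Four-fold degenerate third positions: 1.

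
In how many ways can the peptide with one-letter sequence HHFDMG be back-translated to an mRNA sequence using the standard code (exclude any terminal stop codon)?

64

His: 2 codons.
His: 2 codons.
Phe: 2 codons.
Asp: 2 codons.
Met: 1 codon.
Gly: 4 codons.
2 × 2 × 2 × 2 × 1 × 4 = 64.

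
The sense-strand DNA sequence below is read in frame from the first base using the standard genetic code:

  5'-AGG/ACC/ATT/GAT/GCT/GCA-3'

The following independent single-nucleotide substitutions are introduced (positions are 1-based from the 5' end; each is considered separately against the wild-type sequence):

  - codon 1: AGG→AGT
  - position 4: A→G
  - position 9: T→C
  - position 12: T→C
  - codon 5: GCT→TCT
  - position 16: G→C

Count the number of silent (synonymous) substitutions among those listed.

Codon 1: AGG (Arg) → AGT (Ser) — missense.
Codon 2: ACC (Thr) → GCC (Ala) — missense.
Codon 3: ATT (Ile) → ATC (Ile) — synonymous.
Codon 4: GAT (Asp) → GAC (Asp) — synonymous.
Codon 5: GCT (Ala) → TCT (Ser) — missense.
Codon 6: GCA (Ala) → CCA (Pro) — missense.
Synonymous: 2 of 6.

2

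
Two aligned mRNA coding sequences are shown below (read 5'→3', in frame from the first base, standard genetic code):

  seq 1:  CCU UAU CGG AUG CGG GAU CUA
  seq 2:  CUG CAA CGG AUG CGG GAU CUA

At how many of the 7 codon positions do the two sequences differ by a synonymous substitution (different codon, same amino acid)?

Codon 1: CCU Pro / CUG Leu — nonsynonymous.
Codon 2: UAU Tyr / CAA Gln — nonsynonymous.
Codon 3: CGG Arg / CGG Arg — identical.
Codon 4: AUG Met / AUG Met — identical.
Codon 5: CGG Arg / CGG Arg — identical.
Codon 6: GAU Asp / GAU Asp — identical.
Codon 7: CUA Leu / CUA Leu — identical.
Synonymous differences: 0.

0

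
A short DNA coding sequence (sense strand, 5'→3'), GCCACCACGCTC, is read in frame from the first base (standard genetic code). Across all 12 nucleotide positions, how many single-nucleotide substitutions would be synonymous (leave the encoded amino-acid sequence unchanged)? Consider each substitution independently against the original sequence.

12

Codon 1 (GCC, Ala): 3 synonymous substitutions.
Codon 2 (ACC, Thr): 3 synonymous substitutions.
Codon 3 (ACG, Thr): 3 synonymous substitutions.
Codon 4 (CTC, Leu): 3 synonymous substitutions.
Total: 3 + 3 + 3 + 3 = 12.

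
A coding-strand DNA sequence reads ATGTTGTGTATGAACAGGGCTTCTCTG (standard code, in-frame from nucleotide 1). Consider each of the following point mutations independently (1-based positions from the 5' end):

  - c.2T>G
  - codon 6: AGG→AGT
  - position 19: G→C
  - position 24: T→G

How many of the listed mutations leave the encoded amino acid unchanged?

1

Codon 1: ATG (Met) → AGG (Arg) — missense.
Codon 6: AGG (Arg) → AGT (Ser) — missense.
Codon 7: GCT (Ala) → CCT (Pro) — missense.
Codon 8: TCT (Ser) → TCG (Ser) — synonymous.
Synonymous: 1 of 4.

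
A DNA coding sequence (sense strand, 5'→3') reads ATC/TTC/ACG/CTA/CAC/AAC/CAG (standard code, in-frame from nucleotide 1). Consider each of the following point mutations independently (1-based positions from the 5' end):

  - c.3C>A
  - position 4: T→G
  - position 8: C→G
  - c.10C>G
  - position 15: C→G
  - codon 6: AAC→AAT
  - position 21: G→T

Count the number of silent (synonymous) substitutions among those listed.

Codon 1: ATC (Ile) → ATA (Ile) — synonymous.
Codon 2: TTC (Phe) → GTC (Val) — missense.
Codon 3: ACG (Thr) → AGG (Arg) — missense.
Codon 4: CTA (Leu) → GTA (Val) — missense.
Codon 5: CAC (His) → CAG (Gln) — missense.
Codon 6: AAC (Asn) → AAT (Asn) — synonymous.
Codon 7: CAG (Gln) → CAT (His) — missense.
Synonymous: 2 of 7.

2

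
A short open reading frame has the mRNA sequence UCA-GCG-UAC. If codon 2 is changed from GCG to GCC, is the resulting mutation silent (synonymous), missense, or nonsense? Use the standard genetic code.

Position 6 falls in codon 2: GCG → Ala.
After the substitution the codon is GCC → Ala.
Both encode Ala, so the change is synonymous.

silent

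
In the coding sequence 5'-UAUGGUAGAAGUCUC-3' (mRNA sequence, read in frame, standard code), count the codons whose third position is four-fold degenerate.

Codon 1 UAU (Tyr): third position 2-fold.
Codon 2 GGU (Gly): third position 4-fold.
Codon 3 AGA (Arg): third position 2-fold.
Codon 4 AGU (Ser): third position 2-fold.
Codon 5 CUC (Leu): third position 4-fold.
Four-fold degenerate third positions: 2.

2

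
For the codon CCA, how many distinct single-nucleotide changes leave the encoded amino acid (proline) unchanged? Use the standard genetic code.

Position 1: none → 0 synonymous.
Position 2: none → 0 synonymous.
Position 3: CCU, CCC, CCG → 3 synonymous.
Total: 0 + 0 + 3 = 3.

3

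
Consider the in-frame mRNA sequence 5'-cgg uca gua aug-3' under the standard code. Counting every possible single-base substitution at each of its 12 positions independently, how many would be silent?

10

Codon 1 (CGG, Arg): 4 synonymous substitutions.
Codon 2 (UCA, Ser): 3 synonymous substitutions.
Codon 3 (GUA, Val): 3 synonymous substitutions.
Codon 4 (AUG, Met): 0 synonymous substitutions.
Total: 4 + 3 + 3 + 0 = 10.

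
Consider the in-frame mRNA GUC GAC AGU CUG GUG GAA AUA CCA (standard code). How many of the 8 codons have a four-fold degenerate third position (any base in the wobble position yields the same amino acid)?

Codon 1 GUC (Val): third position 4-fold.
Codon 2 GAC (Asp): third position 2-fold.
Codon 3 AGU (Ser): third position 2-fold.
Codon 4 CUG (Leu): third position 4-fold.
Codon 5 GUG (Val): third position 4-fold.
Codon 6 GAA (Glu): third position 2-fold.
Codon 7 AUA (Ile): third position 3-fold.
Codon 8 CCA (Pro): third position 4-fold.
Four-fold degenerate third positions: 4.

4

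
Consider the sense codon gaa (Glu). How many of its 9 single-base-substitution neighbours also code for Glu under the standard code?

Position 1: none → 0 synonymous.
Position 2: none → 0 synonymous.
Position 3: GAG → 1 synonymous.
Total: 0 + 0 + 1 = 1.

1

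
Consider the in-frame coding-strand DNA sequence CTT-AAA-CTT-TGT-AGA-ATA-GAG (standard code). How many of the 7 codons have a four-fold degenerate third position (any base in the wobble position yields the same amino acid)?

Codon 1 CTT (Leu): third position 4-fold.
Codon 2 AAA (Lys): third position 2-fold.
Codon 3 CTT (Leu): third position 4-fold.
Codon 4 TGT (Cys): third position 2-fold.
Codon 5 AGA (Arg): third position 2-fold.
Codon 6 ATA (Ile): third position 3-fold.
Codon 7 GAG (Glu): third position 2-fold.
Four-fold degenerate third positions: 2.

2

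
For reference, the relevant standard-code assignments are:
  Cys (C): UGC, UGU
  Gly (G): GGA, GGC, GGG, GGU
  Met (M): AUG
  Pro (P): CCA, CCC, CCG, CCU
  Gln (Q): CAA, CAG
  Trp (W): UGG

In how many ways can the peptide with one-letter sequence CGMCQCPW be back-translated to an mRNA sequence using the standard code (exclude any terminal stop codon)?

256

Cys: 2 codons.
Gly: 4 codons.
Met: 1 codon.
Cys: 2 codons.
Gln: 2 codons.
Cys: 2 codons.
Pro: 4 codons.
Trp: 1 codon.
2 × 4 × 1 × 2 × 2 × 2 × 4 × 1 = 256.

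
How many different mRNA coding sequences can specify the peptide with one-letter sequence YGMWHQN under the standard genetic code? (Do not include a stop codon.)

Tyr: 2 codons.
Gly: 4 codons.
Met: 1 codon.
Trp: 1 codon.
His: 2 codons.
Gln: 2 codons.
Asn: 2 codons.
2 × 4 × 1 × 1 × 2 × 2 × 2 = 64.

64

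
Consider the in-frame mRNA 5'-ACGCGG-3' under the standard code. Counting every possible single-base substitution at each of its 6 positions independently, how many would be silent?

Codon 1 (ACG, Thr): 3 synonymous substitutions.
Codon 2 (CGG, Arg): 4 synonymous substitutions.
Total: 3 + 4 = 7.

7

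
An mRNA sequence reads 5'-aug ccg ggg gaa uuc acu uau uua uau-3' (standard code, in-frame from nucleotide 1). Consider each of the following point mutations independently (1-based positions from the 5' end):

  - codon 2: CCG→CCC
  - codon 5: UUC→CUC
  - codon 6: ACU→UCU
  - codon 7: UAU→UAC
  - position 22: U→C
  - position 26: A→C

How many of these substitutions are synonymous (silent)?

3

Codon 2: CCG (Pro) → CCC (Pro) — synonymous.
Codon 5: UUC (Phe) → CUC (Leu) — missense.
Codon 6: ACU (Thr) → UCU (Ser) — missense.
Codon 7: UAU (Tyr) → UAC (Tyr) — synonymous.
Codon 8: UUA (Leu) → CUA (Leu) — synonymous.
Codon 9: UAU (Tyr) → UCU (Ser) — missense.
Synonymous: 3 of 6.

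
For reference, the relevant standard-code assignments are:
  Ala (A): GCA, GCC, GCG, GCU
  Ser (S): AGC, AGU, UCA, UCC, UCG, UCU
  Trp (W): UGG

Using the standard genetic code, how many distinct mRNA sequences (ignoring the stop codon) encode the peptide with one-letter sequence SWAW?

24

Ser: 6 codons.
Trp: 1 codon.
Ala: 4 codons.
Trp: 1 codon.
6 × 1 × 4 × 1 = 24.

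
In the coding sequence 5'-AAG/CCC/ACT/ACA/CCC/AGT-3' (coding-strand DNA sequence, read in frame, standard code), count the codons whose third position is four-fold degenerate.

4

Codon 1 AAG (Lys): third position 2-fold.
Codon 2 CCC (Pro): third position 4-fold.
Codon 3 ACT (Thr): third position 4-fold.
Codon 4 ACA (Thr): third position 4-fold.
Codon 5 CCC (Pro): third position 4-fold.
Codon 6 AGT (Ser): third position 2-fold.
Four-fold degenerate third positions: 4.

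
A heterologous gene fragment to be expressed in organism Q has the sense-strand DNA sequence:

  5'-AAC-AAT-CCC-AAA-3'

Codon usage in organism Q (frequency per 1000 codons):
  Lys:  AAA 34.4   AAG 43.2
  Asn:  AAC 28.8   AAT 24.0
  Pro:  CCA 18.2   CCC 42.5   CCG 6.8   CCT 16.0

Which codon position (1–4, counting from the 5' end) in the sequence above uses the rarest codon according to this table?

Codon 1 AAC (Asn): 28.8 per 1000.
Codon 2 AAT (Asn): 24.0 per 1000.
Codon 3 CCC (Pro): 42.5 per 1000.
Codon 4 AAA (Lys): 34.4 per 1000.
Lowest frequency is 24.0 at codon 2.

2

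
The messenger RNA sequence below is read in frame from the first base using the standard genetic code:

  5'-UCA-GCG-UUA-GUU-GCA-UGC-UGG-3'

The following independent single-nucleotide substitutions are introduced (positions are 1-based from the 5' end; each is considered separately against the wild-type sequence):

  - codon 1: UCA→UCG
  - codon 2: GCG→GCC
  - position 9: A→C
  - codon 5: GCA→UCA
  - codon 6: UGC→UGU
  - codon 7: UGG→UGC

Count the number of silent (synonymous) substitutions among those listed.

3

Codon 1: UCA (Ser) → UCG (Ser) — synonymous.
Codon 2: GCG (Ala) → GCC (Ala) — synonymous.
Codon 3: UUA (Leu) → UUC (Phe) — missense.
Codon 5: GCA (Ala) → UCA (Ser) — missense.
Codon 6: UGC (Cys) → UGU (Cys) — synonymous.
Codon 7: UGG (Trp) → UGC (Cys) — missense.
Synonymous: 3 of 6.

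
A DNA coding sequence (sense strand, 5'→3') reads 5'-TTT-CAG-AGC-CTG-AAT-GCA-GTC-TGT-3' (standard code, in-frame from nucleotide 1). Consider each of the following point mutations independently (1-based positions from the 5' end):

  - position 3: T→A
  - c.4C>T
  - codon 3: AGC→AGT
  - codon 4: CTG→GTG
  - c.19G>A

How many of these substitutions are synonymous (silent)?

Codon 1: TTT (Phe) → TTA (Leu) — missense.
Codon 2: CAG (Gln) → TAG (Stop) — nonsense.
Codon 3: AGC (Ser) → AGT (Ser) — synonymous.
Codon 4: CTG (Leu) → GTG (Val) — missense.
Codon 7: GTC (Val) → ATC (Ile) — missense.
Synonymous: 1 of 5.

1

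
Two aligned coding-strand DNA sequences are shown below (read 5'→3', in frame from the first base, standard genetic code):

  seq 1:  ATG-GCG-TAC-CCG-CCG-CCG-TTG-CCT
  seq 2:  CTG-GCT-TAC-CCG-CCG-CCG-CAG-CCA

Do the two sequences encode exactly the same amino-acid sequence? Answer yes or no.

no

Codon 1: ATG Met / CTG Leu — nonsynonymous.
Codon 2: GCG Ala / GCT Ala — synonymous.
Codon 3: TAC Tyr / TAC Tyr — identical.
Codon 4: CCG Pro / CCG Pro — identical.
Codon 5: CCG Pro / CCG Pro — identical.
Codon 6: CCG Pro / CCG Pro — identical.
Codon 7: TTG Leu / CAG Gln — nonsynonymous.
Codon 8: CCT Pro / CCA Pro — synonymous.
Nonsynonymous differences: 2 → different protein.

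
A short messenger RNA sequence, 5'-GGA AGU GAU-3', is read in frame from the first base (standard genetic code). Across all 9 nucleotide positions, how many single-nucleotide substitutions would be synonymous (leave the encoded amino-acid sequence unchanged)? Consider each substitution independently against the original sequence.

Codon 1 (GGA, Gly): 3 synonymous substitutions.
Codon 2 (AGU, Ser): 1 synonymous substitution.
Codon 3 (GAU, Asp): 1 synonymous substitution.
Total: 3 + 1 + 1 = 5.

5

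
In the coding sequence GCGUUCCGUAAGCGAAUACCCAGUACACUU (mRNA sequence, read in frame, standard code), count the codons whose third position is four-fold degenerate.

6

Codon 1 GCG (Ala): third position 4-fold.
Codon 2 UUC (Phe): third position 2-fold.
Codon 3 CGU (Arg): third position 4-fold.
Codon 4 AAG (Lys): third position 2-fold.
Codon 5 CGA (Arg): third position 4-fold.
Codon 6 AUA (Ile): third position 3-fold.
Codon 7 CCC (Pro): third position 4-fold.
Codon 8 AGU (Ser): third position 2-fold.
Codon 9 ACA (Thr): third position 4-fold.
Codon 10 CUU (Leu): third position 4-fold.
Four-fold degenerate third positions: 6.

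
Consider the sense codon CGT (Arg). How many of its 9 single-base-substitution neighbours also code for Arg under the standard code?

3

Position 1: none → 0 synonymous.
Position 2: none → 0 synonymous.
Position 3: CGC, CGA, CGG → 3 synonymous.
Total: 0 + 0 + 3 = 3.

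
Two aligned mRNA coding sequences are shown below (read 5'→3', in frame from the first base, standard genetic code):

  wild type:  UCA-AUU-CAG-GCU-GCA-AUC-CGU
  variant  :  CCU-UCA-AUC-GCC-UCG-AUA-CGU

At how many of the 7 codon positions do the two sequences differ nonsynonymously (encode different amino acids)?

Codon 1: UCA Ser / CCU Pro — nonsynonymous.
Codon 2: AUU Ile / UCA Ser — nonsynonymous.
Codon 3: CAG Gln / AUC Ile — nonsynonymous.
Codon 4: GCU Ala / GCC Ala — synonymous.
Codon 5: GCA Ala / UCG Ser — nonsynonymous.
Codon 6: AUC Ile / AUA Ile — synonymous.
Codon 7: CGU Arg / CGU Arg — identical.
Nonsynonymous differences: 4.

4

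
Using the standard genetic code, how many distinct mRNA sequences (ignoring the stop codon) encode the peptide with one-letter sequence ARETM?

192

Ala: 4 codons.
Arg: 6 codons.
Glu: 2 codons.
Thr: 4 codons.
Met: 1 codon.
4 × 6 × 2 × 4 × 1 = 192.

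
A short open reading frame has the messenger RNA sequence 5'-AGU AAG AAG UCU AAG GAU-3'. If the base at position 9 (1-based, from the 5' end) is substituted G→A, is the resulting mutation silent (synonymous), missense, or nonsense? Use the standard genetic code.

Position 9 falls in codon 3: AAG → Lys.
After the substitution the codon is AAA → Lys.
Both encode Lys, so the change is synonymous.

silent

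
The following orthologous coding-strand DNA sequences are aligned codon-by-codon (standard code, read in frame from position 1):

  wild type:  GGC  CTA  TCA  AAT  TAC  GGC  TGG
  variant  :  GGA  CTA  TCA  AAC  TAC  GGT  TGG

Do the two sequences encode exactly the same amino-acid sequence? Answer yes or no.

yes

Codon 1: GGC Gly / GGA Gly — synonymous.
Codon 2: CTA Leu / CTA Leu — identical.
Codon 3: TCA Ser / TCA Ser — identical.
Codon 4: AAT Asn / AAC Asn — synonymous.
Codon 5: TAC Tyr / TAC Tyr — identical.
Codon 6: GGC Gly / GGT Gly — synonymous.
Codon 7: TGG Trp / TGG Trp — identical.
Nonsynonymous differences: 0 → same protein.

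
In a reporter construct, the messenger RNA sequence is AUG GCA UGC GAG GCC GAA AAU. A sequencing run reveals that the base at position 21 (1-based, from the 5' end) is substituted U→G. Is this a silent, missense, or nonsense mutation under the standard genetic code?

missense

Position 21 falls in codon 7: AAU → Asn.
After the substitution the codon is AAG → Lys.
Asn ≠ Lys, so this is a missense mutation.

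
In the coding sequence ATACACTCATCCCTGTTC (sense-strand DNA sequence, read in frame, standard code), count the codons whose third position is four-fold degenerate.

Codon 1 ATA (Ile): third position 3-fold.
Codon 2 CAC (His): third position 2-fold.
Codon 3 TCA (Ser): third position 4-fold.
Codon 4 TCC (Ser): third position 4-fold.
Codon 5 CTG (Leu): third position 4-fold.
Codon 6 TTC (Phe): third position 2-fold.
Four-fold degenerate third positions: 3.

3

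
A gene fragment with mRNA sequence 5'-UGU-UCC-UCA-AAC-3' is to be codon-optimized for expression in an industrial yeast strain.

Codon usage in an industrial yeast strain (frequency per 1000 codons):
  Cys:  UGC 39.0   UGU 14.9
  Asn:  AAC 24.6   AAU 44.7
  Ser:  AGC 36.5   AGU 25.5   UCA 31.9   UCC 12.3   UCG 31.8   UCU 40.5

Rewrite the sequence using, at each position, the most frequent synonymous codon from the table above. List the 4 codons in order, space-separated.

Codon 1 (Cys): best is UGC at 39.0.
Codon 2 (Ser): best is UCU at 40.5.
Codon 3 (Ser): best is UCU at 40.5.
Codon 4 (Asn): best is AAU at 44.7.

UGC UCU UCU AAU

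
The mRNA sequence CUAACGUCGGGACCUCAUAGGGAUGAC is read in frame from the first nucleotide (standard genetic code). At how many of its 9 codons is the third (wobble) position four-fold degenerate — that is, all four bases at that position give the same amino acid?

5

Codon 1 CUA (Leu): third position 4-fold.
Codon 2 ACG (Thr): third position 4-fold.
Codon 3 UCG (Ser): third position 4-fold.
Codon 4 GGA (Gly): third position 4-fold.
Codon 5 CCU (Pro): third position 4-fold.
Codon 6 CAU (His): third position 2-fold.
Codon 7 AGG (Arg): third position 2-fold.
Codon 8 GAU (Asp): third position 2-fold.
Codon 9 GAC (Asp): third position 2-fold.
Four-fold degenerate third positions: 5.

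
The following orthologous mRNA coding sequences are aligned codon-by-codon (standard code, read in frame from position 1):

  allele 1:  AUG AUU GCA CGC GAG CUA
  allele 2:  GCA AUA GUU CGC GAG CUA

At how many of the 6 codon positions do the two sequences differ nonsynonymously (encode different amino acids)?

Codon 1: AUG Met / GCA Ala — nonsynonymous.
Codon 2: AUU Ile / AUA Ile — synonymous.
Codon 3: GCA Ala / GUU Val — nonsynonymous.
Codon 4: CGC Arg / CGC Arg — identical.
Codon 5: GAG Glu / GAG Glu — identical.
Codon 6: CUA Leu / CUA Leu — identical.
Nonsynonymous differences: 2.

2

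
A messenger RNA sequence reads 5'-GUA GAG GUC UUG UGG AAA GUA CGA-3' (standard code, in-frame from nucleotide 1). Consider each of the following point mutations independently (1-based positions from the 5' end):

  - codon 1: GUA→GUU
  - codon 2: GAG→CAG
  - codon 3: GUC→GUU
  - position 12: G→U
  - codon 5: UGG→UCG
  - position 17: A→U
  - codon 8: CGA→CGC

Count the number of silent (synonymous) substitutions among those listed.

3

Codon 1: GUA (Val) → GUU (Val) — synonymous.
Codon 2: GAG (Glu) → CAG (Gln) — missense.
Codon 3: GUC (Val) → GUU (Val) — synonymous.
Codon 4: UUG (Leu) → UUU (Phe) — missense.
Codon 5: UGG (Trp) → UCG (Ser) — missense.
Codon 6: AAA (Lys) → AUA (Ile) — missense.
Codon 8: CGA (Arg) → CGC (Arg) — synonymous.
Synonymous: 3 of 7.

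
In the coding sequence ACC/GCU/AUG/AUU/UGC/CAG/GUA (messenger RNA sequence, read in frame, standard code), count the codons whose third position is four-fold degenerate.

Codon 1 ACC (Thr): third position 4-fold.
Codon 2 GCU (Ala): third position 4-fold.
Codon 3 AUG (Met): third position 1-fold.
Codon 4 AUU (Ile): third position 3-fold.
Codon 5 UGC (Cys): third position 2-fold.
Codon 6 CAG (Gln): third position 2-fold.
Codon 7 GUA (Val): third position 4-fold.
Four-fold degenerate third positions: 3.

3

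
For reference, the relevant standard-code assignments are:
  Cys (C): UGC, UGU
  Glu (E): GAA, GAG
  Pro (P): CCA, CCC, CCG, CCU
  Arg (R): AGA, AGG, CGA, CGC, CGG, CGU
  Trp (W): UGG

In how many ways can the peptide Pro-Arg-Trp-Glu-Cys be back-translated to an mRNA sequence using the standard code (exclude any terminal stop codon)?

Pro: 4 codons.
Arg: 6 codons.
Trp: 1 codon.
Glu: 2 codons.
Cys: 2 codons.
4 × 6 × 1 × 2 × 2 = 96.

96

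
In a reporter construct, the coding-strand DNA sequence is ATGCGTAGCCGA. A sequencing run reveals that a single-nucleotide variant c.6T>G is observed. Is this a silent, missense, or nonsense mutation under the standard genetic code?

Position 6 falls in codon 2: CGT → Arg.
After the substitution the codon is CGG → Arg.
Both encode Arg, so the change is synonymous.

silent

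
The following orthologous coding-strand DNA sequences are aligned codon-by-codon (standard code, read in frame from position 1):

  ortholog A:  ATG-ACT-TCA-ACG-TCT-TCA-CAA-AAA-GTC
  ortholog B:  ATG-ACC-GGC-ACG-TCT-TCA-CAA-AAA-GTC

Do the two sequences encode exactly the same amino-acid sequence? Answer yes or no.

Codon 1: ATG Met / ATG Met — identical.
Codon 2: ACT Thr / ACC Thr — synonymous.
Codon 3: TCA Ser / GGC Gly — nonsynonymous.
Codon 4: ACG Thr / ACG Thr — identical.
Codon 5: TCT Ser / TCT Ser — identical.
Codon 6: TCA Ser / TCA Ser — identical.
Codon 7: CAA Gln / CAA Gln — identical.
Codon 8: AAA Lys / AAA Lys — identical.
Codon 9: GTC Val / GTC Val — identical.
Nonsynonymous differences: 1 → different protein.

no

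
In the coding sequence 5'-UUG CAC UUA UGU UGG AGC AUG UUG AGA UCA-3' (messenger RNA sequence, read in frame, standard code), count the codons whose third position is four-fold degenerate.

1

Codon 1 UUG (Leu): third position 2-fold.
Codon 2 CAC (His): third position 2-fold.
Codon 3 UUA (Leu): third position 2-fold.
Codon 4 UGU (Cys): third position 2-fold.
Codon 5 UGG (Trp): third position 1-fold.
Codon 6 AGC (Ser): third position 2-fold.
Codon 7 AUG (Met): third position 1-fold.
Codon 8 UUG (Leu): third position 2-fold.
Codon 9 AGA (Arg): third position 2-fold.
Codon 10 UCA (Ser): third position 4-fold.
Four-fold degenerate third positions: 1.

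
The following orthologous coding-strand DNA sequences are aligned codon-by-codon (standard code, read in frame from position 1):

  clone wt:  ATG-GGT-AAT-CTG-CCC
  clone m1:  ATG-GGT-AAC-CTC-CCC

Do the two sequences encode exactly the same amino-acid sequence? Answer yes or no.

yes

Codon 1: ATG Met / ATG Met — identical.
Codon 2: GGT Gly / GGT Gly — identical.
Codon 3: AAT Asn / AAC Asn — synonymous.
Codon 4: CTG Leu / CTC Leu — synonymous.
Codon 5: CCC Pro / CCC Pro — identical.
Nonsynonymous differences: 0 → same protein.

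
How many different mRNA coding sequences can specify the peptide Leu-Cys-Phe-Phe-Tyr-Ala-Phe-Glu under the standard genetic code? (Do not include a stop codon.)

Leu: 6 codons.
Cys: 2 codons.
Phe: 2 codons.
Phe: 2 codons.
Tyr: 2 codons.
Ala: 4 codons.
Phe: 2 codons.
Glu: 2 codons.
6 × 2 × 2 × 2 × 2 × 4 × 2 × 2 = 1536.

1536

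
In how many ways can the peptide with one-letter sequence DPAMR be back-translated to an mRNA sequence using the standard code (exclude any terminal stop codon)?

Asp: 2 codons.
Pro: 4 codons.
Ala: 4 codons.
Met: 1 codon.
Arg: 6 codons.
2 × 4 × 4 × 1 × 6 = 192.

192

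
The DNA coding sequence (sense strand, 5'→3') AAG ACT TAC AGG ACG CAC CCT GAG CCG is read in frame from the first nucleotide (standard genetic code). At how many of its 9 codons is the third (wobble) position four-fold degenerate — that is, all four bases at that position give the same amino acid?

4

Codon 1 AAG (Lys): third position 2-fold.
Codon 2 ACT (Thr): third position 4-fold.
Codon 3 TAC (Tyr): third position 2-fold.
Codon 4 AGG (Arg): third position 2-fold.
Codon 5 ACG (Thr): third position 4-fold.
Codon 6 CAC (His): third position 2-fold.
Codon 7 CCT (Pro): third position 4-fold.
Codon 8 GAG (Glu): third position 2-fold.
Codon 9 CCG (Pro): third position 4-fold.
Four-fold degenerate third positions: 4.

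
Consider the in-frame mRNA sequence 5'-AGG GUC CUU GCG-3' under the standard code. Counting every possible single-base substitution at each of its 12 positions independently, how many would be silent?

11

Codon 1 (AGG, Arg): 2 synonymous substitutions.
Codon 2 (GUC, Val): 3 synonymous substitutions.
Codon 3 (CUU, Leu): 3 synonymous substitutions.
Codon 4 (GCG, Ala): 3 synonymous substitutions.
Total: 2 + 3 + 3 + 3 = 11.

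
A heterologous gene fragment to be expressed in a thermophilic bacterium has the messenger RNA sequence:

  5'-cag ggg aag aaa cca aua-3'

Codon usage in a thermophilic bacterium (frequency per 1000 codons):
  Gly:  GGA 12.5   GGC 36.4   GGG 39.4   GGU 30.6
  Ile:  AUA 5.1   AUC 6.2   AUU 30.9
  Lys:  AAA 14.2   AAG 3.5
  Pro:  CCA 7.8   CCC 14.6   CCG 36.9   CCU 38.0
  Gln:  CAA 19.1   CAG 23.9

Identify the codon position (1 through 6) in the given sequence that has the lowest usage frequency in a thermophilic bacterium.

Codon 1 CAG (Gln): 23.9 per 1000.
Codon 2 GGG (Gly): 39.4 per 1000.
Codon 3 AAG (Lys): 3.5 per 1000.
Codon 4 AAA (Lys): 14.2 per 1000.
Codon 5 CCA (Pro): 7.8 per 1000.
Codon 6 AUA (Ile): 5.1 per 1000.
Lowest frequency is 3.5 at codon 3.

3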